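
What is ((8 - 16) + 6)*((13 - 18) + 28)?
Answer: -46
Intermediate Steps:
((8 - 16) + 6)*((13 - 18) + 28) = (-8 + 6)*(-5 + 28) = -2*23 = -46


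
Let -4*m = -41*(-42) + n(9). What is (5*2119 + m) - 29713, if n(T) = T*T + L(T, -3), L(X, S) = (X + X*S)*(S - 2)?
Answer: -78365/4 ≈ -19591.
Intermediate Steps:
L(X, S) = (-2 + S)*(X + S*X) (L(X, S) = (X + S*X)*(-2 + S) = (-2 + S)*(X + S*X))
n(T) = T**2 + 10*T (n(T) = T*T + T*(-2 + (-3)**2 - 1*(-3)) = T**2 + T*(-2 + 9 + 3) = T**2 + T*10 = T**2 + 10*T)
m = -1893/4 (m = -(-41*(-42) + 9*(10 + 9))/4 = -(1722 + 9*19)/4 = -(1722 + 171)/4 = -1/4*1893 = -1893/4 ≈ -473.25)
(5*2119 + m) - 29713 = (5*2119 - 1893/4) - 29713 = (10595 - 1893/4) - 29713 = 40487/4 - 29713 = -78365/4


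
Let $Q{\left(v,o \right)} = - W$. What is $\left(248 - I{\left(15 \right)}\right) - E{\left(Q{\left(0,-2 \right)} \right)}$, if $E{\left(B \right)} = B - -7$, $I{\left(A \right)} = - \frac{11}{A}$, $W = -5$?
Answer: $\frac{3551}{15} \approx 236.73$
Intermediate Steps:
$Q{\left(v,o \right)} = 5$ ($Q{\left(v,o \right)} = \left(-1\right) \left(-5\right) = 5$)
$E{\left(B \right)} = 7 + B$ ($E{\left(B \right)} = B + 7 = 7 + B$)
$\left(248 - I{\left(15 \right)}\right) - E{\left(Q{\left(0,-2 \right)} \right)} = \left(248 - - \frac{11}{15}\right) - \left(7 + 5\right) = \left(248 - \left(-11\right) \frac{1}{15}\right) - 12 = \left(248 - - \frac{11}{15}\right) - 12 = \left(248 + \frac{11}{15}\right) - 12 = \frac{3731}{15} - 12 = \frac{3551}{15}$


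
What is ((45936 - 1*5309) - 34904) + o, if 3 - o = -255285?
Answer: 261011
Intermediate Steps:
o = 255288 (o = 3 - 1*(-255285) = 3 + 255285 = 255288)
((45936 - 1*5309) - 34904) + o = ((45936 - 1*5309) - 34904) + 255288 = ((45936 - 5309) - 34904) + 255288 = (40627 - 34904) + 255288 = 5723 + 255288 = 261011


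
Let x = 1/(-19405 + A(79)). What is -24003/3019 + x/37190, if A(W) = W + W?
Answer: -17181249710809/2160987912670 ≈ -7.9506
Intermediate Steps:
A(W) = 2*W
x = -1/19247 (x = 1/(-19405 + 2*79) = 1/(-19405 + 158) = 1/(-19247) = -1/19247 ≈ -5.1956e-5)
-24003/3019 + x/37190 = -24003/3019 - 1/19247/37190 = -24003*1/3019 - 1/19247*1/37190 = -24003/3019 - 1/715795930 = -17181249710809/2160987912670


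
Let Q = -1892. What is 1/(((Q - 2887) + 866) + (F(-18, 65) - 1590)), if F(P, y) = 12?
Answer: -1/5491 ≈ -0.00018212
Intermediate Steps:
1/(((Q - 2887) + 866) + (F(-18, 65) - 1590)) = 1/(((-1892 - 2887) + 866) + (12 - 1590)) = 1/((-4779 + 866) - 1578) = 1/(-3913 - 1578) = 1/(-5491) = -1/5491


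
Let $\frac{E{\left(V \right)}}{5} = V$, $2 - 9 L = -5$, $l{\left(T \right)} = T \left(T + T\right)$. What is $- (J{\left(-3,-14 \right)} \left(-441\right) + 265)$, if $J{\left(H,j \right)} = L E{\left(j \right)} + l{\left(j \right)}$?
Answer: $148597$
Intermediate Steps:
$l{\left(T \right)} = 2 T^{2}$ ($l{\left(T \right)} = T 2 T = 2 T^{2}$)
$L = \frac{7}{9}$ ($L = \frac{2}{9} - - \frac{5}{9} = \frac{2}{9} + \frac{5}{9} = \frac{7}{9} \approx 0.77778$)
$E{\left(V \right)} = 5 V$
$J{\left(H,j \right)} = 2 j^{2} + \frac{35 j}{9}$ ($J{\left(H,j \right)} = \frac{7 \cdot 5 j}{9} + 2 j^{2} = \frac{35 j}{9} + 2 j^{2} = 2 j^{2} + \frac{35 j}{9}$)
$- (J{\left(-3,-14 \right)} \left(-441\right) + 265) = - (\frac{1}{9} \left(-14\right) \left(35 + 18 \left(-14\right)\right) \left(-441\right) + 265) = - (\frac{1}{9} \left(-14\right) \left(35 - 252\right) \left(-441\right) + 265) = - (\frac{1}{9} \left(-14\right) \left(-217\right) \left(-441\right) + 265) = - (\frac{3038}{9} \left(-441\right) + 265) = - (-148862 + 265) = \left(-1\right) \left(-148597\right) = 148597$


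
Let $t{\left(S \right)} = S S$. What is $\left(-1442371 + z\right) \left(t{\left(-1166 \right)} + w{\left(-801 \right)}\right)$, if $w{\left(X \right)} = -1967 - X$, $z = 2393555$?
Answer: $1292078833760$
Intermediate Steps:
$t{\left(S \right)} = S^{2}$
$\left(-1442371 + z\right) \left(t{\left(-1166 \right)} + w{\left(-801 \right)}\right) = \left(-1442371 + 2393555\right) \left(\left(-1166\right)^{2} - 1166\right) = 951184 \left(1359556 + \left(-1967 + 801\right)\right) = 951184 \left(1359556 - 1166\right) = 951184 \cdot 1358390 = 1292078833760$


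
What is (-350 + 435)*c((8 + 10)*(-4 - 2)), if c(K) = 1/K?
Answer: -85/108 ≈ -0.78704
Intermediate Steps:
(-350 + 435)*c((8 + 10)*(-4 - 2)) = (-350 + 435)/(((8 + 10)*(-4 - 2))) = 85/((18*(-6))) = 85/(-108) = 85*(-1/108) = -85/108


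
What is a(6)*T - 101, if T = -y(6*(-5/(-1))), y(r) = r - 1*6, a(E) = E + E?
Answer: -389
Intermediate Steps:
a(E) = 2*E
y(r) = -6 + r (y(r) = r - 6 = -6 + r)
T = -24 (T = -(-6 + 6*(-5/(-1))) = -(-6 + 6*(-5*(-1))) = -(-6 + 6*5) = -(-6 + 30) = -1*24 = -24)
a(6)*T - 101 = (2*6)*(-24) - 101 = 12*(-24) - 101 = -288 - 101 = -389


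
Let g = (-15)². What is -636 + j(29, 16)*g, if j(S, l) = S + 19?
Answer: 10164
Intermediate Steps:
g = 225
j(S, l) = 19 + S
-636 + j(29, 16)*g = -636 + (19 + 29)*225 = -636 + 48*225 = -636 + 10800 = 10164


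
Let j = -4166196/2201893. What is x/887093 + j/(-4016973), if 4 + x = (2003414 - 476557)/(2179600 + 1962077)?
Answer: -39239942427517996061/10832264281576960019536443 ≈ -3.6225e-6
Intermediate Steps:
x = -15039851/4141677 (x = -4 + (2003414 - 476557)/(2179600 + 1962077) = -4 + 1526857/4141677 = -15039851/4141677 ≈ -3.6313)
j = -4166196/2201893 (j = -4166196*1/2201893 = -4166196/2201893 ≈ -1.8921)
x/887093 + j/(-4016973) = -15039851/4141677/887093 - 4166196/2201893/(-4016973) = -15039851/4141677*1/887093 - 4166196/2201893*(-1/4016973) = -15039851/3674052674961 + 1388732/2948314909963 = -39239942427517996061/10832264281576960019536443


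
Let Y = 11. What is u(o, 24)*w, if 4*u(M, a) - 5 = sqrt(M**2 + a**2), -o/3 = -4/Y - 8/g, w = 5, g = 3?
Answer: 25/4 + 5*sqrt(4981)/11 ≈ 38.330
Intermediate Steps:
o = 100/11 (o = -3*(-4/11 - 8/3) = -3*(-100/33) = 100/11 ≈ 9.0909)
u(M, a) = 5/4 + sqrt(M**2 + a**2)/4
u(o, 24)*w = (5/4 + sqrt((100/11)**2 + 24**2)/4)*5 = (5/4 + sqrt(10000/121 + 576)/4)*5 = (5/4 + sqrt(79696/121)/4)*5 = (5/4 + (4*sqrt(4981)/11)/4)*5 = (5/4 + sqrt(4981)/11)*5 = 25/4 + 5*sqrt(4981)/11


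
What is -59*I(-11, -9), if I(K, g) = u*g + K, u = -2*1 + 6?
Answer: 2773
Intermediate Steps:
u = 4 (u = -2 + 6 = 4)
I(K, g) = K + 4*g (I(K, g) = 4*g + K = K + 4*g)
-59*I(-11, -9) = -59*(-11 + 4*(-9)) = -59*(-11 - 36) = -59*(-47) = 2773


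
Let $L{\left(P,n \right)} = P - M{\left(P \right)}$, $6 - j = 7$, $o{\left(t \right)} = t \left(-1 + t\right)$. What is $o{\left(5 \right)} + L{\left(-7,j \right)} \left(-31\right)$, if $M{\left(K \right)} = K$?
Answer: $20$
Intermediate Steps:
$j = -1$ ($j = 6 - 7 = -1$)
$L{\left(P,n \right)} = 0$ ($L{\left(P,n \right)} = P - P = 0$)
$o{\left(5 \right)} + L{\left(-7,j \right)} \left(-31\right) = 5 \left(-1 + 5\right) + 0 \left(-31\right) = 5 \cdot 4 + 0 = 20 + 0 = 20$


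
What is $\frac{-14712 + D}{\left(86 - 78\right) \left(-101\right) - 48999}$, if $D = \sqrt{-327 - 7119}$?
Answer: $\frac{14712}{49807} - \frac{i \sqrt{7446}}{49807} \approx 0.29538 - 0.0017325 i$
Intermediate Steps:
$D = i \sqrt{7446}$ ($D = \sqrt{-7446} = i \sqrt{7446} \approx 86.29 i$)
$\frac{-14712 + D}{\left(86 - 78\right) \left(-101\right) - 48999} = \frac{-14712 + i \sqrt{7446}}{\left(86 - 78\right) \left(-101\right) - 48999} = \frac{-14712 + i \sqrt{7446}}{8 \left(-101\right) - 48999} = \frac{-14712 + i \sqrt{7446}}{-808 - 48999} = \frac{-14712 + i \sqrt{7446}}{-49807} = \left(-14712 + i \sqrt{7446}\right) \left(- \frac{1}{49807}\right) = \frac{14712}{49807} - \frac{i \sqrt{7446}}{49807}$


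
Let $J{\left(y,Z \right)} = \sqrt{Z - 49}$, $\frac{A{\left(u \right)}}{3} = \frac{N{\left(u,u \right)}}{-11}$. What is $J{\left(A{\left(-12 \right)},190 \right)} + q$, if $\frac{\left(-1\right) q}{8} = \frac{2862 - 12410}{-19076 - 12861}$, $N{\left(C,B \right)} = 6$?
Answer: $- \frac{76384}{31937} + \sqrt{141} \approx 9.4826$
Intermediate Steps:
$q = - \frac{76384}{31937}$ ($q = - 8 \frac{2862 - 12410}{-19076 - 12861} = - 8 \left(- \frac{9548}{-31937}\right) = - 8 \left(\left(-9548\right) \left(- \frac{1}{31937}\right)\right) = \left(-8\right) \frac{9548}{31937} = - \frac{76384}{31937} \approx -2.3917$)
$A{\left(u \right)} = - \frac{18}{11}$ ($A{\left(u \right)} = 3 \frac{6}{-11} = 3 \cdot 6 \left(- \frac{1}{11}\right) = 3 \left(- \frac{6}{11}\right) = - \frac{18}{11}$)
$J{\left(y,Z \right)} = \sqrt{-49 + Z}$
$J{\left(A{\left(-12 \right)},190 \right)} + q = \sqrt{-49 + 190} - \frac{76384}{31937} = \sqrt{141} - \frac{76384}{31937} = - \frac{76384}{31937} + \sqrt{141}$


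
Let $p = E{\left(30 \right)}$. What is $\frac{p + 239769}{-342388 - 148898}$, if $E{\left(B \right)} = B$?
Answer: $- \frac{79933}{163762} \approx -0.4881$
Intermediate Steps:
$p = 30$
$\frac{p + 239769}{-342388 - 148898} = \frac{30 + 239769}{-342388 - 148898} = \frac{239799}{-491286} = 239799 \left(- \frac{1}{491286}\right) = - \frac{79933}{163762}$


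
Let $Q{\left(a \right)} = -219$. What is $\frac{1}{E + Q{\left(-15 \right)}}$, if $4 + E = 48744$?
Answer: $\frac{1}{48521} \approx 2.061 \cdot 10^{-5}$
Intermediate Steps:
$E = 48740$ ($E = -4 + 48744 = 48740$)
$\frac{1}{E + Q{\left(-15 \right)}} = \frac{1}{48740 - 219} = \frac{1}{48521}$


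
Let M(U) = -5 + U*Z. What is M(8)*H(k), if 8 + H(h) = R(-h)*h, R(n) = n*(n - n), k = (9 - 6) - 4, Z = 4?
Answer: -216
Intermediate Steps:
k = -1 (k = 3 - 4 = -1)
R(n) = 0 (R(n) = n*0 = 0)
H(h) = -8 (H(h) = -8 + 0*h = -8 + 0 = -8)
M(U) = -5 + 4*U (M(U) = -5 + U*4 = -5 + 4*U)
M(8)*H(k) = (-5 + 4*8)*(-8) = (-5 + 32)*(-8) = 27*(-8) = -216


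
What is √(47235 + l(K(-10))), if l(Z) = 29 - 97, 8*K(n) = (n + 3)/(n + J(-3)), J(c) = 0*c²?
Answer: √47167 ≈ 217.18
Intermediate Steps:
J(c) = 0
K(n) = (3 + n)/(8*n) (K(n) = ((n + 3)/(n + 0))/8 = ((3 + n)/n)/8 = (3 + n)/(8*n))
l(Z) = -68
√(47235 + l(K(-10))) = √(47235 - 68) = √47167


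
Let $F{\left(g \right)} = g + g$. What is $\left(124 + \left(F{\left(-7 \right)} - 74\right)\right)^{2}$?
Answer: $1296$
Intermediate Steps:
$F{\left(g \right)} = 2 g$
$\left(124 + \left(F{\left(-7 \right)} - 74\right)\right)^{2} = \left(124 + \left(2 \left(-7\right) - 74\right)\right)^{2} = \left(124 - 88\right)^{2} = 36^{2} = 1296$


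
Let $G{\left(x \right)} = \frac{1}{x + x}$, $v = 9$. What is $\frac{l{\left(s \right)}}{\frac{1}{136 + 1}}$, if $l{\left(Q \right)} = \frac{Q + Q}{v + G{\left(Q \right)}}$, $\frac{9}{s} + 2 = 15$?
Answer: $\frac{44388}{2275} \approx 19.511$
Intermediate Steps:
$G{\left(x \right)} = \frac{1}{2 x}$
$s = \frac{9}{13}$ ($s = \frac{9}{-2 + 15} = \frac{9}{13} \approx 0.69231$)
$l{\left(Q \right)} = \frac{2 Q}{9 + \frac{1}{2 Q}}$ ($l{\left(Q \right)} = \frac{Q + Q}{9 + \frac{1}{2 Q}} = \frac{2 Q}{9 + \frac{1}{2 Q}}$)
$\frac{l{\left(s \right)}}{\frac{1}{136 + 1}} = \frac{4 \left(\frac{9}{13}\right)^{2} \frac{1}{1 + 18 \cdot \frac{9}{13}}}{\frac{1}{136 + 1}} = \frac{4 \cdot \frac{81}{169} \frac{1}{1 + \frac{162}{13}}}{\frac{1}{137}} = 4 \cdot \frac{81}{169} \frac{1}{\frac{175}{13}} \frac{1}{\frac{1}{137}} = 4 \cdot \frac{81}{169} \cdot \frac{13}{175} \cdot 137 = \frac{324}{2275} \cdot 137 = \frac{44388}{2275}$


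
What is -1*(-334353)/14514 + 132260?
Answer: 10847209/82 ≈ 1.3228e+5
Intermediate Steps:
-1*(-334353)/14514 + 132260 = 334353*(1/14514) + 132260 = 1889/82 + 132260 = 10847209/82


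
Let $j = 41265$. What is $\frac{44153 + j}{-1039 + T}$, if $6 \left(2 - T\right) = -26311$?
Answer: $\frac{512508}{20089} \approx 25.512$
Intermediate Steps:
$T = \frac{26323}{6}$ ($T = 2 - - \frac{26311}{6} = 2 + \frac{26311}{6} = \frac{26323}{6} \approx 4387.2$)
$\frac{44153 + j}{-1039 + T} = \frac{44153 + 41265}{-1039 + \frac{26323}{6}} = \frac{85418}{\frac{20089}{6}} = 85418 \cdot \frac{6}{20089} = \frac{512508}{20089}$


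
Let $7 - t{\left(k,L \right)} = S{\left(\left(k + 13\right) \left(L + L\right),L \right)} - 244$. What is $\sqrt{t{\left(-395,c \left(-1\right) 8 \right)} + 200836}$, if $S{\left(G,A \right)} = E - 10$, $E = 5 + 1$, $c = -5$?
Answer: $\sqrt{201091} \approx 448.43$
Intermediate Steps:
$E = 6$
$S{\left(G,A \right)} = -4$ ($S{\left(G,A \right)} = 6 - 10 = -4$)
$t{\left(k,L \right)} = 255$ ($t{\left(k,L \right)} = 7 - \left(-4 - 244\right) = 7 - -248 = 7 + 248 = 255$)
$\sqrt{t{\left(-395,c \left(-1\right) 8 \right)} + 200836} = \sqrt{255 + 200836} = \sqrt{201091}$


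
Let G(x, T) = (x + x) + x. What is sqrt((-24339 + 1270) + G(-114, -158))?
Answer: I*sqrt(23411) ≈ 153.01*I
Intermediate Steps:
G(x, T) = 3*x (G(x, T) = 2*x + x = 3*x)
sqrt((-24339 + 1270) + G(-114, -158)) = sqrt((-24339 + 1270) + 3*(-114)) = sqrt(-23069 - 342) = sqrt(-23411) = I*sqrt(23411)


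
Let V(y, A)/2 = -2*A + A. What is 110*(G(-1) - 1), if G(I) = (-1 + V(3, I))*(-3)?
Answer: -440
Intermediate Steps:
V(y, A) = -2*A (V(y, A) = 2*(-2*A + A) = 2*(-A) = -2*A)
G(I) = 3 + 6*I (G(I) = (-1 - 2*I)*(-3) = 3 + 6*I)
110*(G(-1) - 1) = 110*((3 + 6*(-1)) - 1) = 110*((3 - 6) - 1) = 110*(-3 - 1) = 110*(-4) = -440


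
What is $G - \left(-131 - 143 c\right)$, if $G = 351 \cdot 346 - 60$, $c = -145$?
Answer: $100782$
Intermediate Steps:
$G = 121386$ ($G = 121446 - 60 = 121386$)
$G - \left(-131 - 143 c\right) = 121386 - \left(-131 - -20735\right) = 121386 - \left(-131 + 20735\right) = 121386 - 20604 = 100782$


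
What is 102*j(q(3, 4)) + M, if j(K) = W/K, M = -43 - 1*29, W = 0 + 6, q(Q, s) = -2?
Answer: -378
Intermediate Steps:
W = 6
M = -72 (M = -43 - 29 = -72)
j(K) = 6/K
102*j(q(3, 4)) + M = 102*(6/(-2)) - 72 = 102*(6*(-½)) - 72 = 102*(-3) - 72 = -306 - 72 = -378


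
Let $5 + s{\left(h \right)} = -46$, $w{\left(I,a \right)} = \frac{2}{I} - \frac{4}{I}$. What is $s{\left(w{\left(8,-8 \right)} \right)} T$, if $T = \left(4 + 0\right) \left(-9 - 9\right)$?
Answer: $3672$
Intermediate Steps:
$w{\left(I,a \right)} = - \frac{2}{I}$
$T = -72$ ($T = 4 \left(-18\right) = -72$)
$s{\left(h \right)} = -51$ ($s{\left(h \right)} = -5 - 46 = -51$)
$s{\left(w{\left(8,-8 \right)} \right)} T = \left(-51\right) \left(-72\right) = 3672$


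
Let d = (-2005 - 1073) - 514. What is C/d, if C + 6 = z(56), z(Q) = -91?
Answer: 97/3592 ≈ 0.027004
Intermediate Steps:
C = -97 (C = -6 - 91 = -97)
d = -3592 (d = -3078 - 514 = -3592)
C/d = -97/(-3592) = -97*(-1/3592) = 97/3592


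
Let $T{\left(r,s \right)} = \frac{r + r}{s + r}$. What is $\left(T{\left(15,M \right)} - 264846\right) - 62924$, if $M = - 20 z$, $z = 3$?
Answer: $- \frac{983312}{3} \approx -3.2777 \cdot 10^{5}$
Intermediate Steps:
$M = -60$ ($M = \left(-20\right) 3 = -60$)
$T{\left(r,s \right)} = \frac{2 r}{r + s}$
$\left(T{\left(15,M \right)} - 264846\right) - 62924 = \left(2 \cdot 15 \frac{1}{15 - 60} - 264846\right) - 62924 = \left(2 \cdot 15 \frac{1}{-45} - 264846\right) - 62924 = \left(2 \cdot 15 \left(- \frac{1}{45}\right) - 264846\right) - 62924 = \left(- \frac{2}{3} - 264846\right) - 62924 = - \frac{794540}{3} - 62924 = - \frac{983312}{3}$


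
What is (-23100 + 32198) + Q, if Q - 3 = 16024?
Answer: 25125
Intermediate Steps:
Q = 16027 (Q = 3 + 16024 = 16027)
(-23100 + 32198) + Q = (-23100 + 32198) + 16027 = 9098 + 16027 = 25125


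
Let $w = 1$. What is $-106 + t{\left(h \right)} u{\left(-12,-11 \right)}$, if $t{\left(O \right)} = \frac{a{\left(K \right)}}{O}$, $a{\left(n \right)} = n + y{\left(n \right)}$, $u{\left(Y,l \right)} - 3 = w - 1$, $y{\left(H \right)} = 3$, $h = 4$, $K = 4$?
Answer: $- \frac{403}{4} \approx -100.75$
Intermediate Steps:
$u{\left(Y,l \right)} = 3$ ($u{\left(Y,l \right)} = 3 + \left(1 - 1\right) = 3 + 0 = 3$)
$a{\left(n \right)} = 3 + n$ ($a{\left(n \right)} = n + 3 = 3 + n$)
$t{\left(O \right)} = \frac{7}{O}$ ($t{\left(O \right)} = \frac{3 + 4}{O} = \frac{7}{O}$)
$-106 + t{\left(h \right)} u{\left(-12,-11 \right)} = -106 + \frac{7}{4} \cdot 3 = -106 + \frac{21}{4} = - \frac{403}{4}$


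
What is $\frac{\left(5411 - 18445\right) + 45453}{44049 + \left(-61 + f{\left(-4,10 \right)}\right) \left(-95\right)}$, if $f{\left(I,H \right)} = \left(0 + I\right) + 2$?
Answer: $\frac{32419}{50034} \approx 0.64794$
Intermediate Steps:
$f{\left(I,H \right)} = 2 + I$ ($f{\left(I,H \right)} = I + 2 = 2 + I$)
$\frac{\left(5411 - 18445\right) + 45453}{44049 + \left(-61 + f{\left(-4,10 \right)}\right) \left(-95\right)} = \frac{\left(5411 - 18445\right) + 45453}{44049 + \left(-61 + \left(2 - 4\right)\right) \left(-95\right)} = \frac{-13034 + 45453}{44049 + \left(-61 - 2\right) \left(-95\right)} = \frac{32419}{44049 - -5985} = \frac{32419}{44049 + 5985} = \frac{32419}{50034}$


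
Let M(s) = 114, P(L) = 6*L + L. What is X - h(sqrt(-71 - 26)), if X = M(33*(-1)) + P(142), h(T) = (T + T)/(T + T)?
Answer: 1107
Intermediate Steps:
P(L) = 7*L
h(T) = 1 (h(T) = (2*T)/((2*T)) = (2*T)*(1/(2*T)) = 1)
X = 1108 (X = 114 + 7*142 = 114 + 994 = 1108)
X - h(sqrt(-71 - 26)) = 1108 - 1*1 = 1108 - 1 = 1107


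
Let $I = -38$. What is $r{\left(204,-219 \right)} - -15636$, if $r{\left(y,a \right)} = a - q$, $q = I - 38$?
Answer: $15493$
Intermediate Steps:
$q = -76$ ($q = -38 - 38 = -76$)
$r{\left(y,a \right)} = 76 + a$ ($r{\left(y,a \right)} = a - -76 = a + 76 = 76 + a$)
$r{\left(204,-219 \right)} - -15636 = \left(76 - 219\right) - -15636 = -143 + 15636 = 15493$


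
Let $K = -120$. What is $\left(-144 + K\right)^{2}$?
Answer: $69696$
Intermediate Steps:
$\left(-144 + K\right)^{2} = \left(-144 - 120\right)^{2} = \left(-264\right)^{2} = 69696$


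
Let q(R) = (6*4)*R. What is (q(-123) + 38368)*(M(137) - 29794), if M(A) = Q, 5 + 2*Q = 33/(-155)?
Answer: -163567875184/155 ≈ -1.0553e+9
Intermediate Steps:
Q = -404/155 (Q = -5/2 + (33/(-155))/2 = -5/2 + (33*(-1/155))/2 = -5/2 + (½)*(-33/155) = -5/2 - 33/310 = -404/155 ≈ -2.6065)
M(A) = -404/155
q(R) = 24*R
(q(-123) + 38368)*(M(137) - 29794) = (24*(-123) + 38368)*(-404/155 - 29794) = (-2952 + 38368)*(-4618474/155) = 35416*(-4618474/155) = -163567875184/155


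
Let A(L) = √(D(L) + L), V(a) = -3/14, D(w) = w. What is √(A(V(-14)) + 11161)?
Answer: √(546889 + 7*I*√21)/7 ≈ 105.65 + 0.0030983*I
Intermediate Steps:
V(a) = -3/14 (V(a) = -3*1/14 = -3/14)
A(L) = √2*√L (A(L) = √(L + L) = √(2*L) = √2*√L)
√(A(V(-14)) + 11161) = √(√2*√(-3/14) + 11161) = √(√2*(I*√42/14) + 11161) = √(I*√21/7 + 11161) = √(11161 + I*√21/7)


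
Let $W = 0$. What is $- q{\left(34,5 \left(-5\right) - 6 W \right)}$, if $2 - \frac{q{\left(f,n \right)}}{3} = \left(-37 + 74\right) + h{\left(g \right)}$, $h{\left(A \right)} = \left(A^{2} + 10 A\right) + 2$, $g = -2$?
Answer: $63$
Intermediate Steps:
$h{\left(A \right)} = 2 + A^{2} + 10 A$
$q{\left(f,n \right)} = -63$ ($q{\left(f,n \right)} = 6 - 3 \left(\left(-37 + 74\right) + \left(2 + \left(-2\right)^{2} + 10 \left(-2\right)\right)\right) = 6 - 3 \left(37 + \left(2 + 4 - 20\right)\right) = 6 - 3 \left(37 - 14\right) = 6 - 69 = -63$)
$- q{\left(34,5 \left(-5\right) - 6 W \right)} = \left(-1\right) \left(-63\right) = 63$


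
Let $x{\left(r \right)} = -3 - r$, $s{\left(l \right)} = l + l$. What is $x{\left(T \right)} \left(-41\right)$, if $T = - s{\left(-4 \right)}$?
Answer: $451$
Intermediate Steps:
$s{\left(l \right)} = 2 l$
$T = 8$ ($T = - 2 \left(-4\right) = \left(-1\right) \left(-8\right) = 8$)
$x{\left(T \right)} \left(-41\right) = \left(-3 - 8\right) \left(-41\right) = \left(-11\right) \left(-41\right) = 451$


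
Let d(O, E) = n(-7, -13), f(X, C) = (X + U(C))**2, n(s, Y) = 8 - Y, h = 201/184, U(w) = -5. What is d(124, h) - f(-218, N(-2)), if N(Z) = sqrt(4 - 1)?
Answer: -49708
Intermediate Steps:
h = 201/184 (h = 201*(1/184) = 201/184 ≈ 1.0924)
N(Z) = sqrt(3)
f(X, C) = (-5 + X)**2 (f(X, C) = (X - 5)**2 = (-5 + X)**2)
d(O, E) = 21 (d(O, E) = 8 - 1*(-13) = 8 + 13 = 21)
d(124, h) - f(-218, N(-2)) = 21 - (-5 - 218)**2 = 21 - 1*(-223)**2 = 21 - 1*49729 = 21 - 49729 = -49708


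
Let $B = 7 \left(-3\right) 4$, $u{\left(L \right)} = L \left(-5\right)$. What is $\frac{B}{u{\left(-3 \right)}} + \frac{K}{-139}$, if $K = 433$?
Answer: $- \frac{6057}{695} \approx -8.7151$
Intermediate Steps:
$u{\left(L \right)} = - 5 L$
$B = -84$ ($B = \left(-21\right) 4 = -84$)
$\frac{B}{u{\left(-3 \right)}} + \frac{K}{-139} = - \frac{84}{\left(-5\right) \left(-3\right)} + \frac{433}{-139} = - \frac{84}{15} + 433 \left(- \frac{1}{139}\right) = \left(-84\right) \frac{1}{15} - \frac{433}{139} = - \frac{28}{5} - \frac{433}{139} = - \frac{6057}{695}$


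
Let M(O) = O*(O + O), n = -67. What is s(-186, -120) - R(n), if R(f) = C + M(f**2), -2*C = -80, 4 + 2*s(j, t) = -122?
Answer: -40302345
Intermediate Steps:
M(O) = 2*O**2 (M(O) = O*(2*O) = 2*O**2)
s(j, t) = -63 (s(j, t) = -2 + (1/2)*(-122) = -2 - 61 = -63)
C = 40 (C = -1/2*(-80) = 40)
R(f) = 40 + 2*f**4 (R(f) = 40 + 2*(f**2)**2 = 40 + 2*f**4)
s(-186, -120) - R(n) = -63 - (40 + 2*(-67)**4) = -63 - (40 + 2*20151121) = -63 - (40 + 40302242) = -63 - 1*40302282 = -63 - 40302282 = -40302345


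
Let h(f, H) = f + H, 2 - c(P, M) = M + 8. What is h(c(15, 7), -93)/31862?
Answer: -53/15931 ≈ -0.0033268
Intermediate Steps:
c(P, M) = -6 - M (c(P, M) = 2 - (M + 8) = 2 - (8 + M) = 2 + (-8 - M) = -6 - M)
h(f, H) = H + f
h(c(15, 7), -93)/31862 = (-93 + (-6 - 1*7))/31862 = (-93 + (-6 - 7))*(1/31862) = (-93 - 13)*(1/31862) = -106*1/31862 = -53/15931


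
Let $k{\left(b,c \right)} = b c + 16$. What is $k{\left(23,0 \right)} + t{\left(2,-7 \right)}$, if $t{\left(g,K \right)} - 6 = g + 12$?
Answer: $36$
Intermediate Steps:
$k{\left(b,c \right)} = 16 + b c$
$t{\left(g,K \right)} = 18 + g$ ($t{\left(g,K \right)} = 6 + \left(g + 12\right) = 6 + \left(12 + g\right) = 18 + g$)
$k{\left(23,0 \right)} + t{\left(2,-7 \right)} = \left(16 + 23 \cdot 0\right) + \left(18 + 2\right) = \left(16 + 0\right) + 20 = 16 + 20 = 36$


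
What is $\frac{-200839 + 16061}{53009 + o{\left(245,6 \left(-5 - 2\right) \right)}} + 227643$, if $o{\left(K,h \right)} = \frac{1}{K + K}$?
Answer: $\frac{5912802302053}{25974411} \approx 2.2764 \cdot 10^{5}$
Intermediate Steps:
$o{\left(K,h \right)} = \frac{1}{2 K}$
$\frac{-200839 + 16061}{53009 + o{\left(245,6 \left(-5 - 2\right) \right)}} + 227643 = \frac{-200839 + 16061}{53009 + \frac{1}{2 \cdot 245}} + 227643 = - \frac{184778}{53009 + \frac{1}{2} \cdot \frac{1}{245}} + 227643 = - \frac{184778}{53009 + \frac{1}{490}} + 227643 = - \frac{184778}{\frac{25974411}{490}} + 227643 = \left(-184778\right) \frac{490}{25974411} + 227643 = - \frac{90541220}{25974411} + 227643 = \frac{5912802302053}{25974411}$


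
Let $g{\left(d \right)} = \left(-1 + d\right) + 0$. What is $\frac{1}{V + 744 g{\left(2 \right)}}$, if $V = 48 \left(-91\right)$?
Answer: $- \frac{1}{3624} \approx -0.00027594$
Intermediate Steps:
$g{\left(d \right)} = -1 + d$
$V = -4368$
$\frac{1}{V + 744 g{\left(2 \right)}} = \frac{1}{-4368 + 744 \left(-1 + 2\right)} = \frac{1}{-4368 + 744 \cdot 1} = \frac{1}{-4368 + 744} = \frac{1}{-3624} = - \frac{1}{3624}$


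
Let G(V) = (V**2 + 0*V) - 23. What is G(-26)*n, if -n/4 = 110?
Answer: -287320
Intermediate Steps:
n = -440 (n = -4*110 = -440)
G(V) = -23 + V**2 (G(V) = (V**2 + 0) - 23 = V**2 - 23 = -23 + V**2)
G(-26)*n = (-23 + (-26)**2)*(-440) = (-23 + 676)*(-440) = 653*(-440) = -287320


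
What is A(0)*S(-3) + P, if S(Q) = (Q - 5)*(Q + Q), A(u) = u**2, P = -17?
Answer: -17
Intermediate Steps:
S(Q) = 2*Q*(-5 + Q) (S(Q) = (-5 + Q)*(2*Q) = 2*Q*(-5 + Q))
A(0)*S(-3) + P = 0**2*(2*(-3)*(-5 - 3)) - 17 = 0*(2*(-3)*(-8)) - 17 = 0*48 - 17 = 0 - 17 = -17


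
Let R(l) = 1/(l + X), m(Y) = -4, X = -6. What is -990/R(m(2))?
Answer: 9900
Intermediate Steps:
R(l) = 1/(-6 + l) (R(l) = 1/(l - 6) = 1/(-6 + l))
-990/R(m(2)) = -990/(1/(-6 - 4)) = -990/(1/(-10)) = -990/(-1/10) = -990*(-10) = 9900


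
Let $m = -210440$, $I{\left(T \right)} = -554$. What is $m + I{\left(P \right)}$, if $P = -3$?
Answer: $-210994$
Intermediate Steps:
$m + I{\left(P \right)} = -210440 - 554 = -210994$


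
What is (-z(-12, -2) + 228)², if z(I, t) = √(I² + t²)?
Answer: 52132 - 912*√37 ≈ 46585.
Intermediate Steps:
(-z(-12, -2) + 228)² = (-√((-12)² + (-2)²) + 228)² = (-√(144 + 4) + 228)² = (-√148 + 228)² = (-2*√37 + 228)² = (228 - 2*√37)²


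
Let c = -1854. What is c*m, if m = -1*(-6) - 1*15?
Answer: 16686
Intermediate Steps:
m = -9 (m = 6 - 15 = -9)
c*m = -1854*(-9) = 16686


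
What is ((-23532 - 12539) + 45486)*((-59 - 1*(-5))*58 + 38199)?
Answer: 330155805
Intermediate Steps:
((-23532 - 12539) + 45486)*((-59 - 1*(-5))*58 + 38199) = (-36071 + 45486)*((-59 + 5)*58 + 38199) = 9415*(-54*58 + 38199) = 9415*(-3132 + 38199) = 9415*35067 = 330155805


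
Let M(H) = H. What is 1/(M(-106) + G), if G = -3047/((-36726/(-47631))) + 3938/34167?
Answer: -418272414/1697193108461 ≈ -0.00024645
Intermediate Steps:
G = -1652856232577/418272414 (G = -3047/((-36726*(-1/47631))) + 3938*(1/34167) = -3047/12242/15877 + 3938/34167 = -3047*15877/12242 + 3938/34167 = -48377219/12242 + 3938/34167 = -1652856232577/418272414 ≈ -3951.6)
1/(M(-106) + G) = 1/(-106 - 1652856232577/418272414) = 1/(-1697193108461/418272414) = -418272414/1697193108461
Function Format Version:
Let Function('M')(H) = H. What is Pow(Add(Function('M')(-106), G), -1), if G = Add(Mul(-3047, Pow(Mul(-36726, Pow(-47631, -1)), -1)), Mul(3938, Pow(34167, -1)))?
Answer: Rational(-418272414, 1697193108461) ≈ -0.00024645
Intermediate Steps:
G = Rational(-1652856232577, 418272414) (G = Add(Mul(-3047, Pow(Mul(-36726, Rational(-1, 47631)), -1)), Mul(3938, Rational(1, 34167))) = Add(Mul(-3047, Pow(Rational(12242, 15877), -1)), Rational(3938, 34167)) = Add(Mul(-3047, Rational(15877, 12242)), Rational(3938, 34167)) = Add(Rational(-48377219, 12242), Rational(3938, 34167)) = Rational(-1652856232577, 418272414) ≈ -3951.6)
Pow(Add(Function('M')(-106), G), -1) = Pow(Add(-106, Rational(-1652856232577, 418272414)), -1) = Pow(Rational(-1697193108461, 418272414), -1) = Rational(-418272414, 1697193108461)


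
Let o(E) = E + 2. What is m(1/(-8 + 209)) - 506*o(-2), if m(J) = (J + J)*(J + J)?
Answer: 4/40401 ≈ 9.9008e-5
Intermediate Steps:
o(E) = 2 + E
m(J) = 4*J**2 (m(J) = (2*J)*(2*J) = 4*J**2)
m(1/(-8 + 209)) - 506*o(-2) = 4*(1/(-8 + 209))**2 - 506*(2 - 2) = 4*(1/201)**2 - 506*0 = 4*(1/201)**2 - 1*0 = 4*(1/40401) + 0 = 4/40401 + 0 = 4/40401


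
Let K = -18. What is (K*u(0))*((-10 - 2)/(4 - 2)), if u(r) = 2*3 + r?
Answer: 648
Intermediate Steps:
u(r) = 6 + r
(K*u(0))*((-10 - 2)/(4 - 2)) = (-18*(6 + 0))*((-10 - 2)/(4 - 2)) = (-18*6)*(-12/2) = -(-1296)/2 = -108*(-6) = 648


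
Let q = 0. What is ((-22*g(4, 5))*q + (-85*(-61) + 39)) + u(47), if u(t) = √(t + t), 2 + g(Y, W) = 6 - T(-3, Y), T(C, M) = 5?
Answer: 5224 + √94 ≈ 5233.7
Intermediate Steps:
g(Y, W) = -1 (g(Y, W) = -2 + (6 - 1*5) = -2 + (6 - 5) = -2 + 1 = -1)
u(t) = √2*√t (u(t) = √(2*t) = √2*√t)
((-22*g(4, 5))*q + (-85*(-61) + 39)) + u(47) = (-22*(-1)*0 + (-85*(-61) + 39)) + √2*√47 = (22*0 + (5185 + 39)) + √94 = (0 + 5224) + √94 = 5224 + √94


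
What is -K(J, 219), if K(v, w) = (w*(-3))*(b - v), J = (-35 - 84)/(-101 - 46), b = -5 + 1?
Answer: -22119/7 ≈ -3159.9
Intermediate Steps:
b = -4
J = 17/21 (J = -119/(-147) = -119*(-1/147) = 17/21 ≈ 0.80952)
K(v, w) = -3*w*(-4 - v) (K(v, w) = (w*(-3))*(-4 - v) = (-3*w)*(-4 - v) = -3*w*(-4 - v))
-K(J, 219) = -3*219*(4 + 17/21) = -3*219*101/21 = -1*22119/7 = -22119/7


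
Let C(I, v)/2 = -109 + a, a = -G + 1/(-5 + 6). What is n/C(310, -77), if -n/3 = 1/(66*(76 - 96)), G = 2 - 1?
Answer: -1/95920 ≈ -1.0425e-5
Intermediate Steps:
G = 1
a = 0 (a = -1*1 + 1/(-5 + 6) = -1 + 1/1 = -1 + 1 = 0)
C(I, v) = -218 (C(I, v) = 2*(-109 + 0) = 2*(-109) = -218)
n = 1/440 (n = -3*1/(66*(76 - 96)) = -3/(66*(-20)) = -3/(-1320) = -3*(-1/1320) = 1/440 ≈ 0.0022727)
n/C(310, -77) = (1/440)/(-218) = (1/440)*(-1/218) = -1/95920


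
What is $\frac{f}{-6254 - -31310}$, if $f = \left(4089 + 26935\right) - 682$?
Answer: $\frac{5057}{4176} \approx 1.211$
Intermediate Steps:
$f = 30342$ ($f = 31024 - 682 = 30342$)
$\frac{f}{-6254 - -31310} = \frac{30342}{-6254 - -31310} = \frac{30342}{-6254 + 31310} = \frac{30342}{25056} = 30342 \cdot \frac{1}{25056} = \frac{5057}{4176}$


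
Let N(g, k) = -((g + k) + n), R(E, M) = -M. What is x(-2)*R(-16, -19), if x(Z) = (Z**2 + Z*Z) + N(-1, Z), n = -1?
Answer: 228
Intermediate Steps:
N(g, k) = 1 - g - k (N(g, k) = -((g + k) - 1) = -(-1 + g + k) = 1 - g - k)
x(Z) = 2 - Z + 2*Z**2 (x(Z) = (Z**2 + Z*Z) + (1 - 1*(-1) - Z) = (Z**2 + Z**2) + (1 + 1 - Z) = 2*Z**2 + (2 - Z) = 2 - Z + 2*Z**2)
x(-2)*R(-16, -19) = (2 - 1*(-2) + 2*(-2)**2)*(-1*(-19)) = (2 + 2 + 2*4)*19 = (2 + 2 + 8)*19 = 12*19 = 228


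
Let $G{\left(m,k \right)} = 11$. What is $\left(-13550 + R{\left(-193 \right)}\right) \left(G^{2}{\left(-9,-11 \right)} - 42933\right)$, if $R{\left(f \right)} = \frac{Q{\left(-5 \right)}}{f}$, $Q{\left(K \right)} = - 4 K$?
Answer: $\frac{111960658040}{193} \approx 5.8011 \cdot 10^{8}$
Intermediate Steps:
$R{\left(f \right)} = \frac{20}{f}$ ($R{\left(f \right)} = \frac{\left(-4\right) \left(-5\right)}{f} = \frac{20}{f}$)
$\left(-13550 + R{\left(-193 \right)}\right) \left(G^{2}{\left(-9,-11 \right)} - 42933\right) = \left(-13550 + \frac{20}{-193}\right) \left(11^{2} - 42933\right) = \left(-13550 + 20 \left(- \frac{1}{193}\right)\right) \left(121 - 42933\right) = \left(-13550 - \frac{20}{193}\right) \left(-42812\right) = \left(- \frac{2615170}{193}\right) \left(-42812\right) = \frac{111960658040}{193}$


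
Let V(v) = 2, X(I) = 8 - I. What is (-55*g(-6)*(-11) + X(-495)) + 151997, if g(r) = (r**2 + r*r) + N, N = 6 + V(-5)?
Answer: 200900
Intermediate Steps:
N = 8 (N = 6 + 2 = 8)
g(r) = 8 + 2*r**2 (g(r) = (r**2 + r*r) + 8 = (r**2 + r**2) + 8 = 2*r**2 + 8 = 8 + 2*r**2)
(-55*g(-6)*(-11) + X(-495)) + 151997 = (-55*(8 + 2*(-6)**2)*(-11) + (8 - 1*(-495))) + 151997 = (-55*(8 + 2*36)*(-11) + (8 + 495)) + 151997 = (-55*(8 + 72)*(-11) + 503) + 151997 = (-55*80*(-11) + 503) + 151997 = (-4400*(-11) + 503) + 151997 = (48400 + 503) + 151997 = 48903 + 151997 = 200900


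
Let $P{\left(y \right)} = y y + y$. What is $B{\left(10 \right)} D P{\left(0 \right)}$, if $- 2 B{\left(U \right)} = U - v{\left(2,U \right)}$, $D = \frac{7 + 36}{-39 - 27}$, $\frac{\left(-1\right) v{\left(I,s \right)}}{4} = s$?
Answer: $0$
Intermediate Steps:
$v{\left(I,s \right)} = - 4 s$
$P{\left(y \right)} = y + y^{2}$ ($P{\left(y \right)} = y^{2} + y = y + y^{2}$)
$D = - \frac{43}{66}$ ($D = \frac{43}{-66} = 43 \left(- \frac{1}{66}\right) = - \frac{43}{66} \approx -0.65152$)
$B{\left(U \right)} = - \frac{5 U}{2}$ ($B{\left(U \right)} = - \frac{U - - 4 U}{2} = - \frac{U + 4 U}{2} = - \frac{5 U}{2}$)
$B{\left(10 \right)} D P{\left(0 \right)} = \left(- \frac{5}{2}\right) 10 \left(- \frac{43}{66}\right) 0 \left(1 + 0\right) = \left(-25\right) \left(- \frac{43}{66}\right) 0 \cdot 1 = \frac{1075}{66} \cdot 0 = 0$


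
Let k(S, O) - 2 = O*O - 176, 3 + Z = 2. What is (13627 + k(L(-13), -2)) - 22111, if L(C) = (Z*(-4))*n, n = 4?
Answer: -8654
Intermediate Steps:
Z = -1 (Z = -3 + 2 = -1)
L(C) = 16 (L(C) = -1*(-4)*4 = 4*4 = 16)
k(S, O) = -174 + O² (k(S, O) = 2 + (O*O - 176) = 2 + (O² - 176) = 2 + (-176 + O²) = -174 + O²)
(13627 + k(L(-13), -2)) - 22111 = (13627 + (-174 + (-2)²)) - 22111 = (13627 + (-174 + 4)) - 22111 = (13627 - 170) - 22111 = 13457 - 22111 = -8654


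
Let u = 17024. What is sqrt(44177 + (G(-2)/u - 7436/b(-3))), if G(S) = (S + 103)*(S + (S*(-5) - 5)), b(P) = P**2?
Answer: sqrt(1766781441670)/6384 ≈ 208.21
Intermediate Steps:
G(S) = (-5 - 4*S)*(103 + S) (G(S) = (103 + S)*(S + (-5*S - 5)) = (103 + S)*(S + (-5 - 5*S)) = (103 + S)*(-5 - 4*S) = (-5 - 4*S)*(103 + S))
sqrt(44177 + (G(-2)/u - 7436/b(-3))) = sqrt(44177 + ((-515 - 417*(-2) - 4*(-2)**2)/17024 - 7436/((-3)**2))) = sqrt(44177 + ((-515 + 834 - 4*4)*(1/17024) - 7436/9)) = sqrt(44177 + ((-515 + 834 - 16)*(1/17024) - 7436*1/9)) = sqrt(44177 + (303*(1/17024) - 7436/9)) = sqrt(44177 + (303/17024 - 7436/9)) = sqrt(44177 - 126587737/153216) = sqrt(6642035495/153216) = sqrt(1766781441670)/6384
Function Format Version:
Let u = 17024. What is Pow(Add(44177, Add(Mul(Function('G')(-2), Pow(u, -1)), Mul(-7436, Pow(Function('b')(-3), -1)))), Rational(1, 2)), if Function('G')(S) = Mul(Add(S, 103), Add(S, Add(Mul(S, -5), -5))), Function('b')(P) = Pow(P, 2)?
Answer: Mul(Rational(1, 6384), Pow(1766781441670, Rational(1, 2))) ≈ 208.21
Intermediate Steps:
Function('G')(S) = Mul(Add(-5, Mul(-4, S)), Add(103, S)) (Function('G')(S) = Mul(Add(103, S), Add(S, Add(Mul(-5, S), -5))) = Mul(Add(103, S), Add(S, Add(-5, Mul(-5, S)))) = Mul(Add(103, S), Add(-5, Mul(-4, S))) = Mul(Add(-5, Mul(-4, S)), Add(103, S)))
Pow(Add(44177, Add(Mul(Function('G')(-2), Pow(u, -1)), Mul(-7436, Pow(Function('b')(-3), -1)))), Rational(1, 2)) = Pow(Add(44177, Add(Mul(Add(-515, Mul(-417, -2), Mul(-4, Pow(-2, 2))), Pow(17024, -1)), Mul(-7436, Pow(Pow(-3, 2), -1)))), Rational(1, 2)) = Pow(Add(44177, Add(Mul(Add(-515, 834, Mul(-4, 4)), Rational(1, 17024)), Mul(-7436, Pow(9, -1)))), Rational(1, 2)) = Pow(Add(44177, Add(Mul(Add(-515, 834, -16), Rational(1, 17024)), Mul(-7436, Rational(1, 9)))), Rational(1, 2)) = Pow(Add(44177, Add(Mul(303, Rational(1, 17024)), Rational(-7436, 9))), Rational(1, 2)) = Pow(Add(44177, Add(Rational(303, 17024), Rational(-7436, 9))), Rational(1, 2)) = Pow(Add(44177, Rational(-126587737, 153216)), Rational(1, 2)) = Pow(Rational(6642035495, 153216), Rational(1, 2)) = Mul(Rational(1, 6384), Pow(1766781441670, Rational(1, 2)))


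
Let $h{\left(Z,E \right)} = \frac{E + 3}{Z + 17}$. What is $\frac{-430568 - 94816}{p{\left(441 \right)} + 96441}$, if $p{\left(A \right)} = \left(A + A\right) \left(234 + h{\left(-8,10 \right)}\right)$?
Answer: $- \frac{525384}{304103} \approx -1.7277$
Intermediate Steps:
$h{\left(Z,E \right)} = \frac{3 + E}{17 + Z}$
$p{\left(A \right)} = \frac{4238 A}{9}$ ($p{\left(A \right)} = \left(A + A\right) \left(234 + \frac{3 + 10}{17 - 8}\right) = 2 A \left(234 + \frac{1}{9} \cdot 13\right) = 2 A \left(234 + \frac{13}{9}\right) = 2 A \frac{2119}{9} = \frac{4238 A}{9}$)
$\frac{-430568 - 94816}{p{\left(441 \right)} + 96441} = \frac{-430568 - 94816}{\frac{4238}{9} \cdot 441 + 96441} = - \frac{525384}{207662 + 96441} = - \frac{525384}{304103}$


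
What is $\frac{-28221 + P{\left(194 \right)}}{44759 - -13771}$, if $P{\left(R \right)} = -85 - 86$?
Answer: $- \frac{4732}{9755} \approx -0.48508$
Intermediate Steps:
$P{\left(R \right)} = -171$ ($P{\left(R \right)} = -85 - 86 = -171$)
$\frac{-28221 + P{\left(194 \right)}}{44759 - -13771} = \frac{-28221 - 171}{44759 - -13771} = - \frac{28392}{44759 + 13771} = - \frac{28392}{58530} = \left(-28392\right) \frac{1}{58530} = - \frac{4732}{9755}$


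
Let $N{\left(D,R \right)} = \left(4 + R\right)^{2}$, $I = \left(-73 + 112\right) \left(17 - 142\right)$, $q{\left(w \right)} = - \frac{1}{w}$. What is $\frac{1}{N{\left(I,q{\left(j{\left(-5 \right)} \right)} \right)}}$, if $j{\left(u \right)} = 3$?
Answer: $\frac{9}{121} \approx 0.07438$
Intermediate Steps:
$I = -4875$ ($I = 39 \left(-125\right) = -4875$)
$\frac{1}{N{\left(I,q{\left(j{\left(-5 \right)} \right)} \right)}} = \frac{1}{\left(4 - \frac{1}{3}\right)^{2}} = \frac{1}{\left(\frac{11}{3}\right)^{2}} = \frac{1}{\frac{121}{9}} = \frac{9}{121}$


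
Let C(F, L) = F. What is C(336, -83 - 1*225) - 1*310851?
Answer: -310515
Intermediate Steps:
C(336, -83 - 1*225) - 1*310851 = 336 - 1*310851 = 336 - 310851 = -310515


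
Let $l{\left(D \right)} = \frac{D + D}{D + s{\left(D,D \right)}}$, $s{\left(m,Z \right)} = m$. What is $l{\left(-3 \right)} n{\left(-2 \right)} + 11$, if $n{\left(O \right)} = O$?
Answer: $9$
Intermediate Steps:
$l{\left(D \right)} = 1$ ($l{\left(D \right)} = \frac{D + D}{D + D} = \frac{2 D}{2 D} = 2 D \frac{1}{2 D} = 1$)
$l{\left(-3 \right)} n{\left(-2 \right)} + 11 = 1 \left(-2\right) + 11 = -2 + 11 = 9$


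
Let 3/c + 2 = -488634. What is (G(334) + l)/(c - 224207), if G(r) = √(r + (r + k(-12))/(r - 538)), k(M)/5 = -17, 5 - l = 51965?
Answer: 5077905312/21911122331 - 244318*√384693/1862445398135 ≈ 0.23167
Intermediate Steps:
l = -51960 (l = 5 - 1*51965 = 5 - 51965 = -51960)
k(M) = -85 (k(M) = 5*(-17) = -85)
c = -3/488636 (c = 3/(-2 - 488634) = 3/(-488636) = 3*(-1/488636) = -3/488636 ≈ -6.1395e-6)
G(r) = √(r + (-85 + r)/(-538 + r)) (G(r) = √(r + (r - 85)/(r - 538)) = √(r + (-85 + r)/(-538 + r)))
(G(334) + l)/(c - 224207) = (√((-85 + 334 + 334*(-538 + 334))/(-538 + 334)) - 51960)/(-3/488636 - 224207) = (√((-85 + 334 + 334*(-204))/(-204)) - 51960)/(-109555611655/488636) = (√(-(-85 + 334 - 68136)/204) - 51960)*(-488636/109555611655) = (√(-1/204*(-67887)) - 51960)*(-488636/109555611655) = (√(22629/68) - 51960)*(-488636/109555611655) = (√384693/34 - 51960)*(-488636/109555611655) = (-51960 + √384693/34)*(-488636/109555611655) = 5077905312/21911122331 - 244318*√384693/1862445398135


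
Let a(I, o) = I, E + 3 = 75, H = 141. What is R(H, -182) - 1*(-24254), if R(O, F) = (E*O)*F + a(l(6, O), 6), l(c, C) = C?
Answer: -1823269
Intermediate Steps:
E = 72 (E = -3 + 75 = 72)
R(O, F) = O + 72*F*O (R(O, F) = (72*O)*F + O = 72*F*O + O = O + 72*F*O)
R(H, -182) - 1*(-24254) = 141*(1 + 72*(-182)) - 1*(-24254) = 141*(1 - 13104) + 24254 = 141*(-13103) + 24254 = -1847523 + 24254 = -1823269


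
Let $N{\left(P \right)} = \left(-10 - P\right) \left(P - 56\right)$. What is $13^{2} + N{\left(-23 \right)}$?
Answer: $-858$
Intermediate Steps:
$N{\left(P \right)} = \left(-56 + P\right) \left(-10 - P\right)$ ($N{\left(P \right)} = \left(-10 - P\right) \left(-56 + P\right) = \left(-56 + P\right) \left(-10 - P\right)$)
$13^{2} + N{\left(-23 \right)} = 13^{2} + \left(560 - \left(-23\right)^{2} + 46 \left(-23\right)\right) = 169 - 1027 = -858$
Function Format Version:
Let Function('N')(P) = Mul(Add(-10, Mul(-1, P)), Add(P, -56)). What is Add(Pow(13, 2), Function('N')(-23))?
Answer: -858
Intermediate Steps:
Function('N')(P) = Mul(Add(-56, P), Add(-10, Mul(-1, P))) (Function('N')(P) = Mul(Add(-10, Mul(-1, P)), Add(-56, P)) = Mul(Add(-56, P), Add(-10, Mul(-1, P))))
Add(Pow(13, 2), Function('N')(-23)) = Add(Pow(13, 2), Add(560, Mul(-1, Pow(-23, 2)), Mul(46, -23))) = Add(169, Add(560, Mul(-1, 529), -1058)) = Add(169, Add(560, -529, -1058)) = Add(169, -1027) = -858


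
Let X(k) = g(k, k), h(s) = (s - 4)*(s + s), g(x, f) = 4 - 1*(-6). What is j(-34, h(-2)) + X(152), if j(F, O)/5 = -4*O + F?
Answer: -640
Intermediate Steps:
g(x, f) = 10 (g(x, f) = 4 + 6 = 10)
h(s) = 2*s*(-4 + s) (h(s) = (-4 + s)*(2*s) = 2*s*(-4 + s))
X(k) = 10
j(F, O) = -20*O + 5*F (j(F, O) = 5*(-4*O + F) = 5*(F - 4*O) = -20*O + 5*F)
j(-34, h(-2)) + X(152) = (-40*(-2)*(-4 - 2) + 5*(-34)) + 10 = (-40*(-2)*(-6) - 170) + 10 = (-20*24 - 170) + 10 = (-480 - 170) + 10 = -650 + 10 = -640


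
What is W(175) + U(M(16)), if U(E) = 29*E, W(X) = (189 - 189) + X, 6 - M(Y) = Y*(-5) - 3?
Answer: 2756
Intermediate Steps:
M(Y) = 9 + 5*Y (M(Y) = 6 - (Y*(-5) - 3) = 6 - (-5*Y - 3) = 6 - (-3 - 5*Y) = 6 + (3 + 5*Y) = 9 + 5*Y)
W(X) = X (W(X) = 0 + X = X)
W(175) + U(M(16)) = 175 + 29*(9 + 5*16) = 175 + 29*(9 + 80) = 175 + 29*89 = 175 + 2581 = 2756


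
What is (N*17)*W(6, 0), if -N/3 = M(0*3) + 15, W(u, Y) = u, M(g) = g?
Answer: -4590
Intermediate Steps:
N = -45 (N = -3*(0*3 + 15) = -3*(0 + 15) = -3*15 = -45)
(N*17)*W(6, 0) = -45*17*6 = -765*6 = -4590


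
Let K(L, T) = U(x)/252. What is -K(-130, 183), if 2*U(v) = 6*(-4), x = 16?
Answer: 1/21 ≈ 0.047619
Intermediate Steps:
U(v) = -12 (U(v) = (6*(-4))/2 = (½)*(-24) = -12)
K(L, T) = -1/21 (K(L, T) = -12/252 = -12*1/252 = -1/21)
-K(-130, 183) = -1*(-1/21) = 1/21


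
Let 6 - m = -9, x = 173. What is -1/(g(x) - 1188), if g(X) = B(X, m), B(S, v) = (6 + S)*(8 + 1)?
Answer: -1/423 ≈ -0.0023641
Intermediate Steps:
m = 15 (m = 6 - 1*(-9) = 6 + 9 = 15)
B(S, v) = 54 + 9*S (B(S, v) = (6 + S)*9 = 54 + 9*S)
g(X) = 54 + 9*X
-1/(g(x) - 1188) = -1/((54 + 9*173) - 1188) = -1/((54 + 1557) - 1188) = -1/(1611 - 1188) = -1/423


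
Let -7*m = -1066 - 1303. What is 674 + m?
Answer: 7087/7 ≈ 1012.4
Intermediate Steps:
m = 2369/7 (m = -(-1066 - 1303)/7 = -⅐*(-2369) = 2369/7 ≈ 338.43)
674 + m = 674 + 2369/7 = 7087/7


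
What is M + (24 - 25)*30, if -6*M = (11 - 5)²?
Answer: -36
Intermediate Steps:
M = -6 (M = -(11 - 5)²/6 = -⅙*6² = -⅙*36 = -6)
M + (24 - 25)*30 = -6 + (24 - 25)*30 = -6 - 1*30 = -6 - 30 = -36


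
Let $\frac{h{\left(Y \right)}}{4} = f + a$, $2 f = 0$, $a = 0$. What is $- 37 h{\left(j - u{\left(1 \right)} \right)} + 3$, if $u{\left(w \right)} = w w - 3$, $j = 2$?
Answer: $3$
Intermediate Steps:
$f = 0$ ($f = \frac{1}{2} \cdot 0 = 0$)
$u{\left(w \right)} = -3 + w^{2}$ ($u{\left(w \right)} = w^{2} - 3 = -3 + w^{2}$)
$h{\left(Y \right)} = 0$ ($h{\left(Y \right)} = 4 \left(0 + 0\right) = 4 \cdot 0 = 0$)
$- 37 h{\left(j - u{\left(1 \right)} \right)} + 3 = \left(-37\right) 0 + 3 = 0 + 3 = 3$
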